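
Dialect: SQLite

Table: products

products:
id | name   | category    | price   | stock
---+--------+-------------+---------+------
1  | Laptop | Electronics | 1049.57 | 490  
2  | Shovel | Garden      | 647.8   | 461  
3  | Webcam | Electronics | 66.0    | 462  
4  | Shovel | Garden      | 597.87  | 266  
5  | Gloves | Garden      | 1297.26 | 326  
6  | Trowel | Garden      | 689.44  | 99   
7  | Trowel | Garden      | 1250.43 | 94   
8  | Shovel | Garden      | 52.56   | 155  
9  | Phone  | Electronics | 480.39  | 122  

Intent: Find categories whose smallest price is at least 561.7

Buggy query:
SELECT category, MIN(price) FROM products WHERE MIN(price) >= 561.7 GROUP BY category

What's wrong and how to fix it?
Bug: MIN() in WHERE is a misuse of aggregate

Fix: Replace WHERE with HAVING after the GROUP BY

Corrected query:
SELECT category, MIN(price) FROM products GROUP BY category HAVING MIN(price) >= 561.7

Result:
(no rows)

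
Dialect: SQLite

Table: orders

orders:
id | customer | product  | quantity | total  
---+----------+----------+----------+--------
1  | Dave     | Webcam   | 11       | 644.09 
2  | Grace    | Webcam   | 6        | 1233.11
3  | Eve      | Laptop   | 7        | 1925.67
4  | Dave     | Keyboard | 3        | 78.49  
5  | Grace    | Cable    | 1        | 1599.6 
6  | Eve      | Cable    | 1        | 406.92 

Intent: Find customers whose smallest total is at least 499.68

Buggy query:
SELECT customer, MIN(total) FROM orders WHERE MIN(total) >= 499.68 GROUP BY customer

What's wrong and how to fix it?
Bug: Aggregates like MIN are computed per group after WHERE runs

Fix: Use HAVING for the per-group MIN condition

Corrected query:
SELECT customer, MIN(total) FROM orders GROUP BY customer HAVING MIN(total) >= 499.68

Result:
customer | MIN(total)
---------+-----------
Grace    | 1233.11   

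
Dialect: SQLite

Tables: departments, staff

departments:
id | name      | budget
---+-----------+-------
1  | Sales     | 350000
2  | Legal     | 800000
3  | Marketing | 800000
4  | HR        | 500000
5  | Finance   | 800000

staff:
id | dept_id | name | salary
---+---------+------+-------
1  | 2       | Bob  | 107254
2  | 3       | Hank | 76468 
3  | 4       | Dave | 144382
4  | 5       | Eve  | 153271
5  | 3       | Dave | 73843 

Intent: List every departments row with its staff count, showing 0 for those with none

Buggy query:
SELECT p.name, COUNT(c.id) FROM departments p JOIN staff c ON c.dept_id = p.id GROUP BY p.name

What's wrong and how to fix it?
Bug: INNER JOIN drops departments rows that have no matching staff rows

Fix: Use LEFT JOIN so parents without children still appear (COUNT(c.id) gives 0)

Corrected query:
SELECT p.name, COUNT(c.id) FROM departments p LEFT JOIN staff c ON c.dept_id = p.id GROUP BY p.name

Result:
name      | COUNT(c.id)
----------+------------
Finance   | 1          
HR        | 1          
Legal     | 1          
Marketing | 2          
Sales     | 0          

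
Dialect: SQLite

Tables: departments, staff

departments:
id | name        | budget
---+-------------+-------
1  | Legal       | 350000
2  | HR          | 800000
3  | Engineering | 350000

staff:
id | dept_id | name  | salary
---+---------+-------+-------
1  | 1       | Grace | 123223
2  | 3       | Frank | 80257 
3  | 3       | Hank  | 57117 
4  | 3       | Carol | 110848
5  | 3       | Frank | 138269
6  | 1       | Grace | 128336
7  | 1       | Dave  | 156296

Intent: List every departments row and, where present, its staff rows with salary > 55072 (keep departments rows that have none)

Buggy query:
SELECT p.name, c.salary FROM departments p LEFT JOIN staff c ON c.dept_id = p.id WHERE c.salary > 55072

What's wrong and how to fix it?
Bug: Filtering c.salary in WHERE discards the NULL rows produced by LEFT JOIN, turning it into an inner join

Fix: Move the right-table condition into the ON clause so unmatched parents are kept

Corrected query:
SELECT p.name, c.salary FROM departments p LEFT JOIN staff c ON c.dept_id = p.id AND c.salary > 55072

Result:
name        | salary
------------+-------
Legal       | 123223
Legal       | 128336
Legal       | 156296
HR          | NULL  
Engineering | 57117 
Engineering | 80257 
Engineering | 110848
Engineering | 138269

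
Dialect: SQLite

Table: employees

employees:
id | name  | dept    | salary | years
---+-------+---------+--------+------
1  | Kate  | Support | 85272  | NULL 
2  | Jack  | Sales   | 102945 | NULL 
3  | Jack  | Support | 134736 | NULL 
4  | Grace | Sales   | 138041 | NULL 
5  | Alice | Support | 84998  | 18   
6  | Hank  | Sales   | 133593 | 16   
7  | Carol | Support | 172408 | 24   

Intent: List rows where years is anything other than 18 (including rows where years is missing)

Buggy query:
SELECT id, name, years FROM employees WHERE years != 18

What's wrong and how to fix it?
Bug: 'years != 18' is unknown when years is NULL, so NULL rows are silently excluded

Fix: Add an explicit OR years IS NULL to include the missing-value rows

Corrected query:
SELECT id, name, years FROM employees WHERE years != 18 OR years IS NULL

Result:
id | name  | years
---+-------+------
1  | Kate  | NULL 
2  | Jack  | NULL 
3  | Jack  | NULL 
4  | Grace | NULL 
6  | Hank  | 16   
7  | Carol | 24   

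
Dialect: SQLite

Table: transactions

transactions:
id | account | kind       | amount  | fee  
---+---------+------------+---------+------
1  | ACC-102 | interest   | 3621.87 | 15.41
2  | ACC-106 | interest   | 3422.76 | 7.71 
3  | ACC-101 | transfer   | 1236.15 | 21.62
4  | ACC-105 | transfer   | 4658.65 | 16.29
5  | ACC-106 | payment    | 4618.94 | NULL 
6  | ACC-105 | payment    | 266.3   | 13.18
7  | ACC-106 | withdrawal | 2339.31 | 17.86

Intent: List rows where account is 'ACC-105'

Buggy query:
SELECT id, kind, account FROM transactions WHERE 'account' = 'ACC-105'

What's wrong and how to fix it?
Bug: Single quotes denote string literals in SQL; the column name is being compared as a constant string

Fix: Remove the quotes around the column name (or use double quotes for an identifier)

Corrected query:
SELECT id, kind, account FROM transactions WHERE account = 'ACC-105'

Result:
id | kind     | account
---+----------+--------
4  | transfer | ACC-105
6  | payment  | ACC-105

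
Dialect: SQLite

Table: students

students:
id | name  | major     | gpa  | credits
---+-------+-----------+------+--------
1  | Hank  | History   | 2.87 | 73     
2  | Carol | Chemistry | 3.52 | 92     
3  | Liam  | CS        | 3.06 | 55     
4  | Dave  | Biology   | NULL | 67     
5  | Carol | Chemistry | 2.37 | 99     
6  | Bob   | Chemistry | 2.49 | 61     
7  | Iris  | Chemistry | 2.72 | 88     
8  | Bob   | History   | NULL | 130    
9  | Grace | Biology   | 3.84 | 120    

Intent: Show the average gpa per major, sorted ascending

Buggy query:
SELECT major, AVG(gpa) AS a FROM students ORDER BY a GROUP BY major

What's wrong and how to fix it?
Bug: GROUP BY must precede ORDER BY

Fix: Reorder: SELECT … FROM … GROUP BY … ORDER BY …

Corrected query:
SELECT major, AVG(gpa) AS a FROM students GROUP BY major ORDER BY a

Result:
major     | a    
----------+------
Chemistry | 2.775
History   | 2.87 
CS        | 3.06 
Biology   | 3.84 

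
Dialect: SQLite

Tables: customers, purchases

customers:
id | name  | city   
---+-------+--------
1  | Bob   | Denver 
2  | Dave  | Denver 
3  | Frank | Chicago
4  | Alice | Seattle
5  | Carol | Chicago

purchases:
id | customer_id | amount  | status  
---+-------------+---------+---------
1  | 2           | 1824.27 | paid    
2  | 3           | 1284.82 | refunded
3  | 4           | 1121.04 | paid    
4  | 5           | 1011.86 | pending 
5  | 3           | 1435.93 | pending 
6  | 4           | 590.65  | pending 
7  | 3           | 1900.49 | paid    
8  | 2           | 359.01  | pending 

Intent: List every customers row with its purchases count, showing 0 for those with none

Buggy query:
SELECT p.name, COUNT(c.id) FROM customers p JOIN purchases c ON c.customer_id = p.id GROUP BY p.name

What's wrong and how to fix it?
Bug: INNER JOIN drops customers rows that have no matching purchases rows

Fix: Use LEFT JOIN so parents without children still appear (COUNT(c.id) gives 0)

Corrected query:
SELECT p.name, COUNT(c.id) FROM customers p LEFT JOIN purchases c ON c.customer_id = p.id GROUP BY p.name

Result:
name  | COUNT(c.id)
------+------------
Alice | 2          
Bob   | 0          
Carol | 1          
Dave  | 2          
Frank | 3          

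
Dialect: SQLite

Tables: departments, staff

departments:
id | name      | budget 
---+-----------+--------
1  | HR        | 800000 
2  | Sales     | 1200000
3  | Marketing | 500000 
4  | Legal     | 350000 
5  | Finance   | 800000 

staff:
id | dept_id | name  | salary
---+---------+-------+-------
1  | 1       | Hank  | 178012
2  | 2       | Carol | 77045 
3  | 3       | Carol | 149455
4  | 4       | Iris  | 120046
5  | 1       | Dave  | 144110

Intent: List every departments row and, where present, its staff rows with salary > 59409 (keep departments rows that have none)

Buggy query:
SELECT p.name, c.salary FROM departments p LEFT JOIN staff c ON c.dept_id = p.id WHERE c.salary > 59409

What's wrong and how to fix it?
Bug: Filtering c.salary in WHERE discards the NULL rows produced by LEFT JOIN, turning it into an inner join

Fix: Move the right-table condition into the ON clause so unmatched parents are kept

Corrected query:
SELECT p.name, c.salary FROM departments p LEFT JOIN staff c ON c.dept_id = p.id AND c.salary > 59409

Result:
name      | salary
----------+-------
HR        | 144110
HR        | 178012
Sales     | 77045 
Marketing | 149455
Legal     | 120046
Finance   | NULL  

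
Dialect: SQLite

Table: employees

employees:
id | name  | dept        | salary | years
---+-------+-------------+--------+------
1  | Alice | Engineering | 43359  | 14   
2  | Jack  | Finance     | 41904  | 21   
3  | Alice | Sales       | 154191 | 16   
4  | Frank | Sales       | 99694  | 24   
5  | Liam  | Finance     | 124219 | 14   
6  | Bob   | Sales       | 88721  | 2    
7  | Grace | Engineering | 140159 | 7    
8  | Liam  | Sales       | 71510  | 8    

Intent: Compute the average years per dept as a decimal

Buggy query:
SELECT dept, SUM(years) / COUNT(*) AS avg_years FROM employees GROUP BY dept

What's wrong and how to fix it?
Bug: Both operands are integers, so '/' performs integer division and truncates

Fix: Multiply by 1.0 (or CAST to REAL) to force floating-point division

Corrected query:
SELECT dept, SUM(years) * 1.0 / COUNT(*) AS avg_years FROM employees GROUP BY dept

Result:
dept        | avg_years
------------+----------
Engineering | 10.5     
Finance     | 17.5     
Sales       | 12.5     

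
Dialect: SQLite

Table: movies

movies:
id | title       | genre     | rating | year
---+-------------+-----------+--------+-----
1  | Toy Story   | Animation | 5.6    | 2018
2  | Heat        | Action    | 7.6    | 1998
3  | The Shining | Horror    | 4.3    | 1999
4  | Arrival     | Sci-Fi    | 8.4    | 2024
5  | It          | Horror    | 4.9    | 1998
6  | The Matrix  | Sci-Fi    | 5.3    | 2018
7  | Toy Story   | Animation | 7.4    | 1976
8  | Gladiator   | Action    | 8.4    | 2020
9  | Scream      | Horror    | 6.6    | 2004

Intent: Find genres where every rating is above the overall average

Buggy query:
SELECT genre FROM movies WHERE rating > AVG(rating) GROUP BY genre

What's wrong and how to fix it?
Bug: WHERE evaluates per row before aggregation, so AVG() is unavailable

Fix: Compute the overall average in a scalar subquery and compare each group's MIN against it in HAVING

Corrected query:
SELECT genre FROM movies GROUP BY genre HAVING MIN(rating) > (SELECT AVG(rating) FROM movies)

Result:
genre 
------
Action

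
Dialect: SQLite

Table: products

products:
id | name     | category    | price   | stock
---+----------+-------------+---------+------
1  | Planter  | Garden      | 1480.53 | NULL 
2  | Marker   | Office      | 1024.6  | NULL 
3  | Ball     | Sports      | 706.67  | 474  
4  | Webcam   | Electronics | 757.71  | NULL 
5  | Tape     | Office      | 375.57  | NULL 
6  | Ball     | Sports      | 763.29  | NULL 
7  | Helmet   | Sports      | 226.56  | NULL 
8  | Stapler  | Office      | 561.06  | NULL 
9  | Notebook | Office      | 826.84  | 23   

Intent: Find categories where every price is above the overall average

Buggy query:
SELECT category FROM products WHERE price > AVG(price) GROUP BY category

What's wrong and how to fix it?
Bug: AVG() is an aggregate; it can't sit directly in WHERE

Fix: Use a subquery for AVG and a HAVING MIN(...) filter so the condition holds for every row in the group

Corrected query:
SELECT category FROM products GROUP BY category HAVING MIN(price) > (SELECT AVG(price) FROM products)

Result:
category   
-----------
Electronics
Garden     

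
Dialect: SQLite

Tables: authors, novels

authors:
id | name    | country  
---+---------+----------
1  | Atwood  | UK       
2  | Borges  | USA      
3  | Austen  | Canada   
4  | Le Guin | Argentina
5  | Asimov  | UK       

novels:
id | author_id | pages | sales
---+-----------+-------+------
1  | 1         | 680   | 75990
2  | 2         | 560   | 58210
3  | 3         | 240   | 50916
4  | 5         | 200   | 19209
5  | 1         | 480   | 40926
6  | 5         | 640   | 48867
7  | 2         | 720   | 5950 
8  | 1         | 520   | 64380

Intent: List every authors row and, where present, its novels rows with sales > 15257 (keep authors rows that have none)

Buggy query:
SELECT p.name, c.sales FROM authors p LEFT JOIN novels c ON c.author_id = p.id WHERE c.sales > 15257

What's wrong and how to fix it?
Bug: A WHERE condition on the right-hand table after LEFT JOIN drops unmatched parents

Fix: Put 'c.sales > 15257' in the JOIN's ON clause instead of WHERE

Corrected query:
SELECT p.name, c.sales FROM authors p LEFT JOIN novels c ON c.author_id = p.id AND c.sales > 15257

Result:
name    | sales
--------+------
Atwood  | 40926
Atwood  | 64380
Atwood  | 75990
Borges  | 58210
Austen  | 50916
Le Guin | NULL 
Asimov  | 19209
Asimov  | 48867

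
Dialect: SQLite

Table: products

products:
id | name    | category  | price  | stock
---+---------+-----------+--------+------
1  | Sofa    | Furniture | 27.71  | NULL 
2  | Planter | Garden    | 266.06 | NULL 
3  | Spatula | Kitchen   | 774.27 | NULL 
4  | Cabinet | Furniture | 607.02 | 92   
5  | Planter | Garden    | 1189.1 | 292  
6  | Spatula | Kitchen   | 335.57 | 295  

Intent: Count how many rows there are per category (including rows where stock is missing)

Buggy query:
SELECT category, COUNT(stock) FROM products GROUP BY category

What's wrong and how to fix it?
Bug: COUNT(stock) skips NULLs, so groups with missing stock are undercounted

Fix: Replace COUNT(stock) with COUNT(*)

Corrected query:
SELECT category, COUNT(*) FROM products GROUP BY category

Result:
category  | COUNT(*)
----------+---------
Furniture | 2       
Garden    | 2       
Kitchen   | 2       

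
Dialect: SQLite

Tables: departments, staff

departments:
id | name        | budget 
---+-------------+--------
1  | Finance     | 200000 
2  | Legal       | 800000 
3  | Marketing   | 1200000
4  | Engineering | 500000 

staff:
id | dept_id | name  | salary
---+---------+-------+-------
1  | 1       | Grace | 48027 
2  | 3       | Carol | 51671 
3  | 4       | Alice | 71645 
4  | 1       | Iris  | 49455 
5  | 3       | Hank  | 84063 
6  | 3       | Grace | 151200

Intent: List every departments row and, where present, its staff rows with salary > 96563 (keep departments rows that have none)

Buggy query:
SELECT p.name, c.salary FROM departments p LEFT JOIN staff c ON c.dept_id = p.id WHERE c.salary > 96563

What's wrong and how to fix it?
Bug: A WHERE condition on the right-hand table after LEFT JOIN drops unmatched parents

Fix: Move the right-table condition into the ON clause so unmatched parents are kept

Corrected query:
SELECT p.name, c.salary FROM departments p LEFT JOIN staff c ON c.dept_id = p.id AND c.salary > 96563

Result:
name        | salary
------------+-------
Finance     | NULL  
Legal       | NULL  
Marketing   | 151200
Engineering | NULL  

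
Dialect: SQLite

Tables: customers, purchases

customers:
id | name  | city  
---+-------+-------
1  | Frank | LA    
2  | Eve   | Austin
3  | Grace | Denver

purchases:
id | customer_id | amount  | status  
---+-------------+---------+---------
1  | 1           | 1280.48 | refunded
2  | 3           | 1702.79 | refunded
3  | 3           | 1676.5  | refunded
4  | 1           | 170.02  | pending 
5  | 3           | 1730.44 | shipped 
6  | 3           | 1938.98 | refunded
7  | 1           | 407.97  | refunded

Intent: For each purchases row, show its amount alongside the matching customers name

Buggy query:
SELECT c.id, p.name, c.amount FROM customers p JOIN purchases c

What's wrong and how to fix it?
Bug: JOIN with no ON clause produces a cartesian product; every purchases row pairs with every customers row

Fix: Specify the join condition linking the foreign key to the parent id

Corrected query:
SELECT c.id, p.name, c.amount FROM customers p JOIN purchases c ON c.customer_id = p.id

Result:
id | name  | amount 
---+-------+--------
1  | Frank | 1280.48
2  | Grace | 1702.79
3  | Grace | 1676.5 
4  | Frank | 170.02 
5  | Grace | 1730.44
6  | Grace | 1938.98
7  | Frank | 407.97 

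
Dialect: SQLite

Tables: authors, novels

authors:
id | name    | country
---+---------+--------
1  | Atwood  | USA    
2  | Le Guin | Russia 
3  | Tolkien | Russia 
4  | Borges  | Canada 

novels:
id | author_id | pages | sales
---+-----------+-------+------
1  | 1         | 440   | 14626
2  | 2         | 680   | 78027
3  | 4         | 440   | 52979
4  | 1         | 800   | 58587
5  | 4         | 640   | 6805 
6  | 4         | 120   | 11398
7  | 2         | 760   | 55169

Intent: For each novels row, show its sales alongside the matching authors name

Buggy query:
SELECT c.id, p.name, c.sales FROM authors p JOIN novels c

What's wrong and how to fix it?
Bug: Missing join condition: each novels row is matched to all authors rows instead of just its own

Fix: Add ON c.author_id = p.id to the JOIN

Corrected query:
SELECT c.id, p.name, c.sales FROM authors p JOIN novels c ON c.author_id = p.id

Result:
id | name    | sales
---+---------+------
1  | Atwood  | 14626
2  | Le Guin | 78027
3  | Borges  | 52979
4  | Atwood  | 58587
5  | Borges  | 6805 
6  | Borges  | 11398
7  | Le Guin | 55169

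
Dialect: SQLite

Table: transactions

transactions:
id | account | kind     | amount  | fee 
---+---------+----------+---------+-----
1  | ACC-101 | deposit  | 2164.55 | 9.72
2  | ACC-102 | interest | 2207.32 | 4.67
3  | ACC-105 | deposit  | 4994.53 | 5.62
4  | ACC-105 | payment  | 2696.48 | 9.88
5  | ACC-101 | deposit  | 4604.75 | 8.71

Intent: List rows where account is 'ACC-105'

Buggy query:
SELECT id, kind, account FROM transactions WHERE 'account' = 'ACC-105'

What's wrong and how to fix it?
Bug: Single quotes denote string literals in SQL; the column name is being compared as a constant string

Fix: Remove the quotes around the column name (or use double quotes for an identifier)

Corrected query:
SELECT id, kind, account FROM transactions WHERE account = 'ACC-105'

Result:
id | kind    | account
---+---------+--------
3  | deposit | ACC-105
4  | payment | ACC-105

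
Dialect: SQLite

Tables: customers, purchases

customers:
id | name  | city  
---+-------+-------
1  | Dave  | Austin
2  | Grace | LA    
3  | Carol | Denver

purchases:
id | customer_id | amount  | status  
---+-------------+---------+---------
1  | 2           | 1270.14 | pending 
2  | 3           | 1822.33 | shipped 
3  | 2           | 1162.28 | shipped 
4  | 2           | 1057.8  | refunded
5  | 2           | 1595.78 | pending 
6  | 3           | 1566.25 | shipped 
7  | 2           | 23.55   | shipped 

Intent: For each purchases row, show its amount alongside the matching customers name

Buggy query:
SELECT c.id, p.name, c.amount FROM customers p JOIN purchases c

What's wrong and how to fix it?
Bug: JOIN with no ON clause produces a cartesian product; every purchases row pairs with every customers row

Fix: Add ON c.customer_id = p.id to the JOIN

Corrected query:
SELECT c.id, p.name, c.amount FROM customers p JOIN purchases c ON c.customer_id = p.id

Result:
id | name  | amount 
---+-------+--------
1  | Grace | 1270.14
2  | Carol | 1822.33
3  | Grace | 1162.28
4  | Grace | 1057.8 
5  | Grace | 1595.78
6  | Carol | 1566.25
7  | Grace | 23.55  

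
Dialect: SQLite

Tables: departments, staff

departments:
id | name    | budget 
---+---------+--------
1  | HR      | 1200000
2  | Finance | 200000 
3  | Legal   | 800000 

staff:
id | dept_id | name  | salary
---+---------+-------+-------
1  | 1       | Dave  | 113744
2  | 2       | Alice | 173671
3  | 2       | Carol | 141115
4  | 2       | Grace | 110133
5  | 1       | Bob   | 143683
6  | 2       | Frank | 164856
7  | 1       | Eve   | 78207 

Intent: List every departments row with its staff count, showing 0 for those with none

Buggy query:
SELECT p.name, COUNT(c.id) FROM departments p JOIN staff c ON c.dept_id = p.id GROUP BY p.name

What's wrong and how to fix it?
Bug: INNER JOIN drops departments rows that have no matching staff rows

Fix: Use LEFT JOIN so parents without children still appear (COUNT(c.id) gives 0)

Corrected query:
SELECT p.name, COUNT(c.id) FROM departments p LEFT JOIN staff c ON c.dept_id = p.id GROUP BY p.name

Result:
name    | COUNT(c.id)
--------+------------
Finance | 4          
HR      | 3          
Legal   | 0          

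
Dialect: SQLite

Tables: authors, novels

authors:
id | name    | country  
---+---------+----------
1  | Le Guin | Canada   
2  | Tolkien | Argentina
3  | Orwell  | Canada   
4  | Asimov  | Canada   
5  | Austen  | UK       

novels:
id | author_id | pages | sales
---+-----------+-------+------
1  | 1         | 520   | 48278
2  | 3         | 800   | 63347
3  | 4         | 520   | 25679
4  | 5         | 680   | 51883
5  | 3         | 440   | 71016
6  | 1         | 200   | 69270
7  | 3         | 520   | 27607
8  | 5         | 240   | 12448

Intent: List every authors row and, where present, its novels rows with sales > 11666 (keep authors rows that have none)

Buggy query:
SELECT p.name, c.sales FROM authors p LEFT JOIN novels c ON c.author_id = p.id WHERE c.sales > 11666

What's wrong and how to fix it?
Bug: A WHERE condition on the right-hand table after LEFT JOIN drops unmatched parents

Fix: Move the right-table condition into the ON clause so unmatched parents are kept

Corrected query:
SELECT p.name, c.sales FROM authors p LEFT JOIN novels c ON c.author_id = p.id AND c.sales > 11666

Result:
name    | sales
--------+------
Le Guin | 48278
Le Guin | 69270
Tolkien | NULL 
Orwell  | 27607
Orwell  | 63347
Orwell  | 71016
Asimov  | 25679
Austen  | 12448
Austen  | 51883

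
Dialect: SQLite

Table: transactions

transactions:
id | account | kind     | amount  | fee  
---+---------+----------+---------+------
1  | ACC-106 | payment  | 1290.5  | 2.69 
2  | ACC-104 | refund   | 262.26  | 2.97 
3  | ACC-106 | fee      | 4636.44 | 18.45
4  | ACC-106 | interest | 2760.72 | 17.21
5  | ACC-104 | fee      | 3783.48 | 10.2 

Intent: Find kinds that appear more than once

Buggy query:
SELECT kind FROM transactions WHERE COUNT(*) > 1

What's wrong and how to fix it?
Bug: COUNT(*) is an aggregate and cannot be used in WHERE

Fix: GROUP BY kind, then filter groups with HAVING COUNT(*) > 1

Corrected query:
SELECT kind FROM transactions GROUP BY kind HAVING COUNT(*) > 1

Result:
kind
----
fee 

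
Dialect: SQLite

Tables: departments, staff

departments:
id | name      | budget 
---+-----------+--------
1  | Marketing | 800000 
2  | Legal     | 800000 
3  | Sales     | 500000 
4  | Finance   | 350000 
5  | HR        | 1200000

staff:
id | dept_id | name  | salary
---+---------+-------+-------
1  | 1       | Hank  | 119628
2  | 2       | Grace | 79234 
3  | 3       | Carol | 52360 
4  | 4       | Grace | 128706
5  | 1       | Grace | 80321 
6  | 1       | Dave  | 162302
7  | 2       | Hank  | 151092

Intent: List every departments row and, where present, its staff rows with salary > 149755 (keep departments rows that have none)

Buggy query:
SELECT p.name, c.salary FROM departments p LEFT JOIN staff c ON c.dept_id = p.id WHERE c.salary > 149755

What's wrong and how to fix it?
Bug: A WHERE condition on the right-hand table after LEFT JOIN drops unmatched parents

Fix: Put 'c.salary > 149755' in the JOIN's ON clause instead of WHERE

Corrected query:
SELECT p.name, c.salary FROM departments p LEFT JOIN staff c ON c.dept_id = p.id AND c.salary > 149755

Result:
name      | salary
----------+-------
Marketing | 162302
Legal     | 151092
Sales     | NULL  
Finance   | NULL  
HR        | NULL  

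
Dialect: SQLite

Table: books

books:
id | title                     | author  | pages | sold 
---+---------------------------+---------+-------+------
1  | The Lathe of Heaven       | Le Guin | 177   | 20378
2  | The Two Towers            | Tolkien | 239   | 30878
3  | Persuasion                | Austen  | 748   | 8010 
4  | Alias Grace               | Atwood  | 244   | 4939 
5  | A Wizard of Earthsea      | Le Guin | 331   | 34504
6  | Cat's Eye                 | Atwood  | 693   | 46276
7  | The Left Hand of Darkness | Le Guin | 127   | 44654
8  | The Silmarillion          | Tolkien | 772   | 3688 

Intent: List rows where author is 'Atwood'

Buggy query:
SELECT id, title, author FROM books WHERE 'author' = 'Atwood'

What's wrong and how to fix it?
Bug: 'author' in single quotes is a string literal, not the column; the comparison is literal-vs-literal and never true

Fix: Remove the quotes around the column name (or use double quotes for an identifier)

Corrected query:
SELECT id, title, author FROM books WHERE author = 'Atwood'

Result:
id | title       | author
---+-------------+-------
4  | Alias Grace | Atwood
6  | Cat's Eye   | Atwood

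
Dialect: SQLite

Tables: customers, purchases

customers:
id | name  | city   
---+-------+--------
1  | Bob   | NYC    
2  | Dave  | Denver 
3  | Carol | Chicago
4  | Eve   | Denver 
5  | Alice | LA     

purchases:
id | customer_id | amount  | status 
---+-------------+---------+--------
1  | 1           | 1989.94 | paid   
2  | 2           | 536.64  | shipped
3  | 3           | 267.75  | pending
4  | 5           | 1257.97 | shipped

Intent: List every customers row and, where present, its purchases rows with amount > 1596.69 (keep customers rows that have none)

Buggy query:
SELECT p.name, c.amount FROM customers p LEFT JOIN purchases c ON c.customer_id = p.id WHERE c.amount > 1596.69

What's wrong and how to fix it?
Bug: A WHERE condition on the right-hand table after LEFT JOIN drops unmatched parents

Fix: Put 'c.amount > 1596.69' in the JOIN's ON clause instead of WHERE

Corrected query:
SELECT p.name, c.amount FROM customers p LEFT JOIN purchases c ON c.customer_id = p.id AND c.amount > 1596.69

Result:
name  | amount 
------+--------
Bob   | 1989.94
Dave  | NULL   
Carol | NULL   
Eve   | NULL   
Alice | NULL   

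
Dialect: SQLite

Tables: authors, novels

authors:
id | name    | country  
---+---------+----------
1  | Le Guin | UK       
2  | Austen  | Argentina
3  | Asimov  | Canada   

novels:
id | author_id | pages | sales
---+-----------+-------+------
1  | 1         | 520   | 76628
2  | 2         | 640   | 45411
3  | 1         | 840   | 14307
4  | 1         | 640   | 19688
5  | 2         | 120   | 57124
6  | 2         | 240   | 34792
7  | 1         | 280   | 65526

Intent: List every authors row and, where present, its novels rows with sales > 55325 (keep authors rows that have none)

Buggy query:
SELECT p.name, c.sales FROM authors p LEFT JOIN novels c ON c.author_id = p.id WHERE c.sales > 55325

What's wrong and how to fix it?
Bug: A WHERE condition on the right-hand table after LEFT JOIN drops unmatched parents

Fix: Move the right-table condition into the ON clause so unmatched parents are kept

Corrected query:
SELECT p.name, c.sales FROM authors p LEFT JOIN novels c ON c.author_id = p.id AND c.sales > 55325

Result:
name    | sales
--------+------
Le Guin | 65526
Le Guin | 76628
Austen  | 57124
Asimov  | NULL 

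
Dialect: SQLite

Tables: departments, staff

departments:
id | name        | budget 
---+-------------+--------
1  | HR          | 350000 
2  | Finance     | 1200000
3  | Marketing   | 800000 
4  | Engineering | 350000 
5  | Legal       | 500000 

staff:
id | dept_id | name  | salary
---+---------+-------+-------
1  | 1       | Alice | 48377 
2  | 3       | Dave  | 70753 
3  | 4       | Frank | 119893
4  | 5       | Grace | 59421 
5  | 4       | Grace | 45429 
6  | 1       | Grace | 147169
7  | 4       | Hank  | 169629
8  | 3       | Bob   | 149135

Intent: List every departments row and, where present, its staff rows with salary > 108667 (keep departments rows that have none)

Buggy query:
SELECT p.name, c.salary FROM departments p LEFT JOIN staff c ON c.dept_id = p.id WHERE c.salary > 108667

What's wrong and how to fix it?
Bug: Filtering c.salary in WHERE discards the NULL rows produced by LEFT JOIN, turning it into an inner join

Fix: Put 'c.salary > 108667' in the JOIN's ON clause instead of WHERE

Corrected query:
SELECT p.name, c.salary FROM departments p LEFT JOIN staff c ON c.dept_id = p.id AND c.salary > 108667

Result:
name        | salary
------------+-------
HR          | 147169
Finance     | NULL  
Marketing   | 149135
Engineering | 119893
Engineering | 169629
Legal       | NULL  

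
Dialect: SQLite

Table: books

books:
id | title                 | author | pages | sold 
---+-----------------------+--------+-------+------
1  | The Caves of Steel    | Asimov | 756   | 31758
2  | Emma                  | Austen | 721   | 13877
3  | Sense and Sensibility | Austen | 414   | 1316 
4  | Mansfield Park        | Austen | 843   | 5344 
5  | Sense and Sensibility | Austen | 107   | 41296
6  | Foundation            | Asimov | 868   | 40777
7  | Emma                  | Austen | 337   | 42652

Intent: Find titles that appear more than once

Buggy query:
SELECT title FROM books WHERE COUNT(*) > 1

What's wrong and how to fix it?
Bug: WHERE can't reference COUNT(*); aggregates are computed after WHERE

Fix: Group first, then use HAVING for the count condition

Corrected query:
SELECT title FROM books GROUP BY title HAVING COUNT(*) > 1

Result:
title                
---------------------
Emma                 
Sense and Sensibility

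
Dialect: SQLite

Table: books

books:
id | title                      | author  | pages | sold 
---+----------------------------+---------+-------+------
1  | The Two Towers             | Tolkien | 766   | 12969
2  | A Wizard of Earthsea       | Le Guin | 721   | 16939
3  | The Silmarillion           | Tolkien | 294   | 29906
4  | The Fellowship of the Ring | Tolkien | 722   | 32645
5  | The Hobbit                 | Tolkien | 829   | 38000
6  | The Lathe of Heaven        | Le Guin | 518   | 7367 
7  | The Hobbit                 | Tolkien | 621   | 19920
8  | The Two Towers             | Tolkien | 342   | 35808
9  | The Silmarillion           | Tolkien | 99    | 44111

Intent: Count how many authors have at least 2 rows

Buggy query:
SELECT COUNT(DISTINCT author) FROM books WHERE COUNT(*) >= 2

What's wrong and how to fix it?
Bug: COUNT(*) cannot appear in WHERE; the per-group count doesn't exist yet

Fix: Group first with HAVING COUNT(*) >= 2, then COUNT the resulting groups

Corrected query:
SELECT COUNT(*) FROM (SELECT author FROM books GROUP BY author HAVING COUNT(*) >= 2)

Result:
COUNT(*)
--------
2       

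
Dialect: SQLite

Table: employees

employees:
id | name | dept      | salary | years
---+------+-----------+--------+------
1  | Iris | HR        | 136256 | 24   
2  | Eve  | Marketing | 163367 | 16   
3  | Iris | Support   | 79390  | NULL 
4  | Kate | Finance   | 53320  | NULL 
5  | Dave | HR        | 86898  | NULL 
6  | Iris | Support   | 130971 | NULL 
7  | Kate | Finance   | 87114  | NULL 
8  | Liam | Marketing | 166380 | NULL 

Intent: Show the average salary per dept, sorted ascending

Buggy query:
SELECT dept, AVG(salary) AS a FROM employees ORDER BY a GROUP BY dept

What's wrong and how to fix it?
Bug: ORDER BY appears before GROUP BY; SQL clause order requires GROUP BY first

Fix: Move ORDER BY to the end, after GROUP BY

Corrected query:
SELECT dept, AVG(salary) AS a FROM employees GROUP BY dept ORDER BY a

Result:
dept      | a       
----------+---------
Finance   | 70217   
Support   | 105180.5
HR        | 111577  
Marketing | 164873.5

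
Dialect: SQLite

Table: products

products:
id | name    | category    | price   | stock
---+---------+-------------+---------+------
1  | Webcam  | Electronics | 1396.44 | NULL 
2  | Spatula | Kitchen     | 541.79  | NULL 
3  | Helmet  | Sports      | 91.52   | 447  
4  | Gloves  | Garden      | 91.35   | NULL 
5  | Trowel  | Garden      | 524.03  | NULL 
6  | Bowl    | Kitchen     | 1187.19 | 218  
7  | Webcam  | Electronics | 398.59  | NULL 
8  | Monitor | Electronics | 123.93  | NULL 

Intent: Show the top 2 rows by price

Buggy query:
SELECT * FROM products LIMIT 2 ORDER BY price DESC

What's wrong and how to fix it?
Bug: LIMIT must come after ORDER BY

Fix: Swap the clauses: ORDER BY first, then LIMIT

Corrected query:
SELECT * FROM products ORDER BY price DESC LIMIT 2

Result:
id | name   | category    | price   | stock
---+--------+-------------+---------+------
1  | Webcam | Electronics | 1396.44 | NULL 
6  | Bowl   | Kitchen     | 1187.19 | 218  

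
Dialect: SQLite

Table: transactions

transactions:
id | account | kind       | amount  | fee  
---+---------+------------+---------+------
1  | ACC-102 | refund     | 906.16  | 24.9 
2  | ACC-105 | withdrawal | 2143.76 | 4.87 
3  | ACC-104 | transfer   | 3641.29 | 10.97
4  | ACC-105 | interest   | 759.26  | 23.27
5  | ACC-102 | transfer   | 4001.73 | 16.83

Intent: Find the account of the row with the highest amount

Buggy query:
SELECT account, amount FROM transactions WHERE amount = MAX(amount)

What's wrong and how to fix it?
Bug: WHERE is evaluated per row; an aggregate over the whole table isn't defined there

Fix: Use a subquery: WHERE amount = (SELECT MAX(amount) FROM transactions)

Corrected query:
SELECT account, amount FROM transactions WHERE amount = (SELECT MAX(amount) FROM transactions)

Result:
account | amount 
--------+--------
ACC-102 | 4001.73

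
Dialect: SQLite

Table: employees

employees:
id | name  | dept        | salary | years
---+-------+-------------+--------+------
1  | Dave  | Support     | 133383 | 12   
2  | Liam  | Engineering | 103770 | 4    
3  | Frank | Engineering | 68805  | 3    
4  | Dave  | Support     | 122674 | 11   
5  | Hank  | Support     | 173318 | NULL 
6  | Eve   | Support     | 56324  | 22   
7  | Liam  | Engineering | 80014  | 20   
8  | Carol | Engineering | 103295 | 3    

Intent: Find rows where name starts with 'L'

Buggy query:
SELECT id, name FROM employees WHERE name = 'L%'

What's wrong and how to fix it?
Bug: Wildcards only work with LIKE; '=' treats '%' as a literal character

Fix: Use LIKE for wildcard pattern matching

Corrected query:
SELECT id, name FROM employees WHERE name LIKE 'L%'

Result:
id | name
---+-----
2  | Liam
7  | Liam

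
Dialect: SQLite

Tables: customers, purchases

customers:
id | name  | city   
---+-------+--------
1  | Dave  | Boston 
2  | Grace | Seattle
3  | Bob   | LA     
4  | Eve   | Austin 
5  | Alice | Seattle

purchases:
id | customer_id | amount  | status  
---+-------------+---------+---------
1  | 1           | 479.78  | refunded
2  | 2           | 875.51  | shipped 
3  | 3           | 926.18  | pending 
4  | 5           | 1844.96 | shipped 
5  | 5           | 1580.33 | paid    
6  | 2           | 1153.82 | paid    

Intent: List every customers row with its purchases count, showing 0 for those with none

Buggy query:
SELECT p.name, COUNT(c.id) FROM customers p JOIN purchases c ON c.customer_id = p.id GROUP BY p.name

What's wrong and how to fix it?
Bug: An inner join excludes parents with zero children

Fix: Use LEFT JOIN so parents without children still appear (COUNT(c.id) gives 0)

Corrected query:
SELECT p.name, COUNT(c.id) FROM customers p LEFT JOIN purchases c ON c.customer_id = p.id GROUP BY p.name

Result:
name  | COUNT(c.id)
------+------------
Alice | 2          
Bob   | 1          
Dave  | 1          
Eve   | 0          
Grace | 2          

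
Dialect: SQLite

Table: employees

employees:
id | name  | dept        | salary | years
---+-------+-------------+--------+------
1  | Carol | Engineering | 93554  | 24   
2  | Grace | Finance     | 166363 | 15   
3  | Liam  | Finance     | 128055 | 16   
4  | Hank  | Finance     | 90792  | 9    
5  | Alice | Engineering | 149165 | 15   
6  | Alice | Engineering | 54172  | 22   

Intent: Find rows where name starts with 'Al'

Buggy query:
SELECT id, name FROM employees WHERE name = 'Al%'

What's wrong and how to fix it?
Bug: '=' compares the literal string including the % character; pattern matching needs LIKE

Fix: Replace '=' with LIKE so 'Al%' is treated as a pattern

Corrected query:
SELECT id, name FROM employees WHERE name LIKE 'Al%'

Result:
id | name 
---+------
5  | Alice
6  | Alice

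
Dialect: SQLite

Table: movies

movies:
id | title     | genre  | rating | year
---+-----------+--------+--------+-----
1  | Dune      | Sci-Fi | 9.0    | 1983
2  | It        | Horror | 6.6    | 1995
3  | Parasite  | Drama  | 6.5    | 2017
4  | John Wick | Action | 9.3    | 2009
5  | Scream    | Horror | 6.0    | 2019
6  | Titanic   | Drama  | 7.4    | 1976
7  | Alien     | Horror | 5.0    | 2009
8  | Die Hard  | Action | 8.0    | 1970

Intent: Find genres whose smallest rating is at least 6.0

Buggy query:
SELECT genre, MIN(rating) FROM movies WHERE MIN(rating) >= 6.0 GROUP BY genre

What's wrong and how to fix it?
Bug: MIN() in WHERE is a misuse of aggregate

Fix: Replace WHERE with HAVING after the GROUP BY

Corrected query:
SELECT genre, MIN(rating) FROM movies GROUP BY genre HAVING MIN(rating) >= 6.0

Result:
genre  | MIN(rating)
-------+------------
Action | 8          
Drama  | 6.5        
Sci-Fi | 9          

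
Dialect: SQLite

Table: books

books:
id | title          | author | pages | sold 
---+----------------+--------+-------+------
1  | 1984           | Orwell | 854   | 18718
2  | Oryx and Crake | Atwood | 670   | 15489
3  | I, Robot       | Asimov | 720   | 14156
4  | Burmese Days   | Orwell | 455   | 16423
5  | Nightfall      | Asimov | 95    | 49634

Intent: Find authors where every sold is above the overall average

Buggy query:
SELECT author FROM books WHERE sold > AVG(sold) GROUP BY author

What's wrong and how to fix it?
Bug: AVG() is an aggregate; it can't sit directly in WHERE

Fix: Use a subquery for AVG and a HAVING MIN(...) filter so the condition holds for every row in the group

Corrected query:
SELECT author FROM books GROUP BY author HAVING MIN(sold) > (SELECT AVG(sold) FROM books)

Result:
(no rows)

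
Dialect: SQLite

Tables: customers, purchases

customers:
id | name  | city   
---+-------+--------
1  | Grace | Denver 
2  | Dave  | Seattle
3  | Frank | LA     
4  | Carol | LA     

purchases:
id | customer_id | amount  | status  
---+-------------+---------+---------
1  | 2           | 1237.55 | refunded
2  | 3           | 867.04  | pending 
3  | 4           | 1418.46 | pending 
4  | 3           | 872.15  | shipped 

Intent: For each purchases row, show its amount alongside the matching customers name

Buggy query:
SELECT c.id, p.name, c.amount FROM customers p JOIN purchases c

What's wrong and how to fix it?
Bug: Missing join condition: each purchases row is matched to all customers rows instead of just its own

Fix: Specify the join condition linking the foreign key to the parent id

Corrected query:
SELECT c.id, p.name, c.amount FROM customers p JOIN purchases c ON c.customer_id = p.id

Result:
id | name  | amount 
---+-------+--------
1  | Dave  | 1237.55
2  | Frank | 867.04 
3  | Carol | 1418.46
4  | Frank | 872.15 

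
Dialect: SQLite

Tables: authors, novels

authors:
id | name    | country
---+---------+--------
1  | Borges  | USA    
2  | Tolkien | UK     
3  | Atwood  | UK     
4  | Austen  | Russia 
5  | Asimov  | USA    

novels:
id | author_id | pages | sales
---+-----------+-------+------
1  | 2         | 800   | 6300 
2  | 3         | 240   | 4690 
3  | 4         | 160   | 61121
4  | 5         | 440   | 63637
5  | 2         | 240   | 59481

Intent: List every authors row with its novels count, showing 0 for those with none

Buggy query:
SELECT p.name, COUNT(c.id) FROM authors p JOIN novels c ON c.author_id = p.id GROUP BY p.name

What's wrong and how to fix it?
Bug: INNER JOIN drops authors rows that have no matching novels rows

Fix: Use LEFT JOIN so parents without children still appear (COUNT(c.id) gives 0)

Corrected query:
SELECT p.name, COUNT(c.id) FROM authors p LEFT JOIN novels c ON c.author_id = p.id GROUP BY p.name

Result:
name    | COUNT(c.id)
--------+------------
Asimov  | 1          
Atwood  | 1          
Austen  | 1          
Borges  | 0          
Tolkien | 2          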